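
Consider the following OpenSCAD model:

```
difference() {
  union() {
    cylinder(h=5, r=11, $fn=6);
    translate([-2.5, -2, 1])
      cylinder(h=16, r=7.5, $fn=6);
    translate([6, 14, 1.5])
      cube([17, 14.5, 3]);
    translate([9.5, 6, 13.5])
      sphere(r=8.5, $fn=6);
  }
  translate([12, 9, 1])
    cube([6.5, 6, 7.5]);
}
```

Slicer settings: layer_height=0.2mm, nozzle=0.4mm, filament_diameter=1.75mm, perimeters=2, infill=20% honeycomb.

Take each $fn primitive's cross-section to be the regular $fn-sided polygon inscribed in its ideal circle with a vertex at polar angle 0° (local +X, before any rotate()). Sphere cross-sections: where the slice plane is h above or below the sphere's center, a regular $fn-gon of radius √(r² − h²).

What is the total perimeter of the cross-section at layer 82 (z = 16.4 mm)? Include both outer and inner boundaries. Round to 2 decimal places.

At z = 16.4 mm: the cylinder is not intersected at this z (z outside [0, 5]); the r=7.5 cylinder at (-2.5, -2) contributes a regular 6-gon of circumradius 7.5 (perimeter = 2·6·7.500·sin(180°/6) = 45.00 mm); the cube at (6, 14) is absent (z outside [1.5, 4.5]); the r=8.5 sphere at (9.5, 6) slices to a regular 6-gon of circumradius 7.990 (√(r²−h²) with h=2.9 from center) (perimeter = 2·6·7.990·sin(180°/6) = 47.94 mm); Taking the union: the 2 present regions are separate (no shared area or edge), so areas and boundary lengths simply add and each stays a separate island — boundary = 92.94 mm; the cube at (12, 9) does not reach this height (z outside [1, 8.5]); Taking the first minus the rest: none of the subtracted shapes is present at this height, so the result so far is unchanged — boundary = 92.94 mm. Overall, the cross-section has 2 separate islands. Total boundary length (outer) = 92.94 mm.

92.94 mm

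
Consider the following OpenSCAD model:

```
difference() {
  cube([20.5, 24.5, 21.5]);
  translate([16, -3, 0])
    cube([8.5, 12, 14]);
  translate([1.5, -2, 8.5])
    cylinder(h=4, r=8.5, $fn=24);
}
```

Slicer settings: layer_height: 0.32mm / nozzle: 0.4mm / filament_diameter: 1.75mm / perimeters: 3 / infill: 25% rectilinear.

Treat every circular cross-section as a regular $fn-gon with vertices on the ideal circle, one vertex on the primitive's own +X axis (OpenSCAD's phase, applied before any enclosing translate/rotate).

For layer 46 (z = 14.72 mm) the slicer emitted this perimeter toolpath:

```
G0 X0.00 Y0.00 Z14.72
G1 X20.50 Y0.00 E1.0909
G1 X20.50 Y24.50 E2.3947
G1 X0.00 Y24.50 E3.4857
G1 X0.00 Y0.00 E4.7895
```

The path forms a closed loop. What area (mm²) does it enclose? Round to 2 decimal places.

502.25 mm²

Apply the shoelace formula to the sequence of (X, Y) vertices; enclosed area = 502.25 mm².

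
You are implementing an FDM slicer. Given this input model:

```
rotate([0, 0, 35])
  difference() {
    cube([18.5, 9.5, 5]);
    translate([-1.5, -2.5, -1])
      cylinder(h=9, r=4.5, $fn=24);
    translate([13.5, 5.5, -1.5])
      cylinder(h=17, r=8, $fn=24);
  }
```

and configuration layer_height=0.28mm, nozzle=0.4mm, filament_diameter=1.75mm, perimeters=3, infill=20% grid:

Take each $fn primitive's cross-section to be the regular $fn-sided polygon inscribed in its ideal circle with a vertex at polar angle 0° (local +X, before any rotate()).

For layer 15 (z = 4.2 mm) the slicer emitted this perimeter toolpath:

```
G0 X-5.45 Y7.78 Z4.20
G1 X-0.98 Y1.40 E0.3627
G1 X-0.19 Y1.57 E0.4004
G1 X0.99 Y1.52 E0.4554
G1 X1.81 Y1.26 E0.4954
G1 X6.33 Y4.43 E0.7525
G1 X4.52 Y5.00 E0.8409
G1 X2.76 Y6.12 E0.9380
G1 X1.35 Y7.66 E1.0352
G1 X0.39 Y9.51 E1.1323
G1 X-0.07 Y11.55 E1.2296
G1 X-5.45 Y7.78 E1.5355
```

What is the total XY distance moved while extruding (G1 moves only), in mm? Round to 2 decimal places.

32.98 mm

Sum the Euclidean lengths of each G1 segment: total = 32.98 mm.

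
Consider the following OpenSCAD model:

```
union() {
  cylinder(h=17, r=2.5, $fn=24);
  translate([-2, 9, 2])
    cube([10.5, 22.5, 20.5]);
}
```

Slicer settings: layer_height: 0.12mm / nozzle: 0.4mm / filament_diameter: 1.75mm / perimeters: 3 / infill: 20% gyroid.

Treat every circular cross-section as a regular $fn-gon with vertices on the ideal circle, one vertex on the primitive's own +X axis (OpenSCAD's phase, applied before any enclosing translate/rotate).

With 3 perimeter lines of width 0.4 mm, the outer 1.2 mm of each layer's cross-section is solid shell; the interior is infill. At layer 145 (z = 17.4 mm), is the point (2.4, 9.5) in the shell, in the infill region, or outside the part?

shell

At z = 17.4 mm: the cylinder is absent (z outside [0, 17]); the 10.5×22.5 cube at (-2, 9) contributes its full rectangle; Merging all regions: only the 10.5×22.5 cube at (-2, 9) is present, so the union is just that shape — 1 connected region. Overall, the cross-section is a single solid region. The nearest boundary edge runs (-2.00, 9.00)→(8.50, 9.00); distance from the point to it = 0.50 mm. The point is inside the cross-section, 0.50 mm from the nearest boundary — within the 1.2 mm shell band (3 × 0.4).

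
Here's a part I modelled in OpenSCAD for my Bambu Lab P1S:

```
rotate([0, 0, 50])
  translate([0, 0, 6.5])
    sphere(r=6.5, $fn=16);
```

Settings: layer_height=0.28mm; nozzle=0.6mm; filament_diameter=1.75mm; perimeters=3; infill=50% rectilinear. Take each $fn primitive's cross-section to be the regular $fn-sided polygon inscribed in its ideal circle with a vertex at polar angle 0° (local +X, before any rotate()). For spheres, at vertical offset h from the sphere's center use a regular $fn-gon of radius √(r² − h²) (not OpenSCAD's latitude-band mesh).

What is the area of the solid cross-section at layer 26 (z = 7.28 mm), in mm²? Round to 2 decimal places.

127.48 mm²

At z = 7.28 mm: the sphere: section is a regular 16-gon, circumradius = √(r²−h²) = √(6.5²−0.78²) = 6.453 (area = (16/2)·6.453²·sin(360°/16) = 127.48 mm²); (whole slice rotated 50° about Z — lengths, areas and connectivity unchanged). Overall, the cross-section is a single solid region. Net area = 127.48 mm².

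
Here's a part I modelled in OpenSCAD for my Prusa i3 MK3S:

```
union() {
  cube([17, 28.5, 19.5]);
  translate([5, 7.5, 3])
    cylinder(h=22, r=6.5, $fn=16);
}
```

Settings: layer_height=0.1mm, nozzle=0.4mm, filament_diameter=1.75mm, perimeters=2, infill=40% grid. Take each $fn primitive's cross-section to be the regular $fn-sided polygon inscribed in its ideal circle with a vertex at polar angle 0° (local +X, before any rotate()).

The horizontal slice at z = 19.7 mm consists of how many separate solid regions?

1

At z = 19.7 mm: the cube is not intersected at this z (z outside [0, 19.5]); the r=6.5 cylinder at (5, 7.5) contributes a regular 16-gon of circumradius 6.5; Combining (union): only the r=6.5 cylinder at (5, 7.5) is present, so the union is just that shape — 1 connected region. The result has 1 disconnected region.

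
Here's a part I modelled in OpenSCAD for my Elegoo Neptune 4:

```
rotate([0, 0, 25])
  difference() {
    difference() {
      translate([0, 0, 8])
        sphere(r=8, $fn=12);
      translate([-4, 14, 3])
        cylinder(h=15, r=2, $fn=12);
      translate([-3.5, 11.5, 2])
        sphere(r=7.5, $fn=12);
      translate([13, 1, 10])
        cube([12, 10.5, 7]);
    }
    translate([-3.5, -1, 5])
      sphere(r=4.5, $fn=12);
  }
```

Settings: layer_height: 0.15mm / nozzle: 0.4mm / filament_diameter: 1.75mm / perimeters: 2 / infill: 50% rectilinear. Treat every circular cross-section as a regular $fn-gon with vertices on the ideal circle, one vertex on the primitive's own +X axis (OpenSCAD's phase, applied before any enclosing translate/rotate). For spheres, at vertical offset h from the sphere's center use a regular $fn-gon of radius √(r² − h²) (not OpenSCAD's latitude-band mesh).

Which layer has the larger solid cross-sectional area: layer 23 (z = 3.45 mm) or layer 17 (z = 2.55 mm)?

Layer 23 (z = 3.45): the r=8 sphere slices to a regular 12-gon of circumradius 6.580 (√(r²−h²) with h=4.55 from center) (area = (12/2)·6.580²·sin(360°/12) = 129.89 mm²); the r=2 cylinder at (-4, 14) contributes a regular 12-gon of circumradius 2 (area = (12/2)·2.000²·sin(360°/12) = 12.00 mm²); the r=7.5 sphere at (-3.5, 11.5) contributes a regular 12-gon of circumradius √(7.5²−1.45²) = 7.358 (area = (12/2)·7.358²·sin(360°/12) = 162.44 mm²); the cube at (13, 1) is absent (z outside [10, 17]); Taking the first minus the rest: starting from the r=8 sphere (129.89 mm²), the r=2 cylinder at (-4, 14) misses the remaining region (no effect); the r=7.5 sphere at (-3.5, 11.5) partially overlaps it — only the 6.99 mm² overlap (of its 162.44 mm²) is removed, clipping the outline — area = 122.90 mm²; the r=4.5 sphere at (-3.5, -1) contributes a regular 12-gon of circumradius √(4.5²−1.55²) = 4.225 (area = (12/2)·4.225²·sin(360°/12) = 53.54 mm²); Subtracting the remaining from the first: starting from that combined region (122.90 mm²), the r=4.5 sphere at (-3.5, -1) partially overlaps it — only the 45.62 mm² overlap (of its 53.54 mm²) is removed, clipping the outline — area = 77.28 mm²; (rotated 25° about Z; rotation is an isometry so areas/perimeters/island counts are preserved). So its area = 77.28 mm². Layer 17 (z = 2.55): the r=8 sphere slices to a regular 12-gon of circumradius 5.856 (√(r²−h²) with h=5.45 from center) (area = (12/2)·5.856²·sin(360°/12) = 102.89 mm²); the cylinder at (-4, 14) is not intersected at this z (z outside [3, 18]); the r=7.5 sphere at (-3.5, 11.5) contributes a regular 12-gon of circumradius √(7.5²−0.55²) = 7.480 (area = (12/2)·7.480²·sin(360°/12) = 167.84 mm²); the cube at (13, 1) is absent (z outside [10, 17]); Taking the first minus the rest: starting from the r=8 sphere (102.89 mm²), the r=7.5 sphere at (-3.5, 11.5) partially overlaps it — only the 3.55 mm² overlap (of its 167.84 mm²) is removed, clipping the outline — area = 99.34 mm²; the sphere at (-3.5, -1): section is a regular 12-gon, circumradius = √(r²−h²) = √(4.5²−2.45²) = 3.775 (area = (12/2)·3.775²·sin(360°/12) = 42.74 mm²); Taking the first minus the rest: starting from the result so far (99.34 mm²), the r=4.5 sphere at (-3.5, -1) partially overlaps it — only the 33.46 mm² overlap (of its 42.74 mm²) is removed, clipping the outline — area = 65.88 mm²; (whole slice rotated 25° about Z — lengths, areas and connectivity unchanged). So its area = 65.88 mm². Layer 23 is larger (77.28 vs 65.88 mm²).

layer 23 (z = 3.45 mm)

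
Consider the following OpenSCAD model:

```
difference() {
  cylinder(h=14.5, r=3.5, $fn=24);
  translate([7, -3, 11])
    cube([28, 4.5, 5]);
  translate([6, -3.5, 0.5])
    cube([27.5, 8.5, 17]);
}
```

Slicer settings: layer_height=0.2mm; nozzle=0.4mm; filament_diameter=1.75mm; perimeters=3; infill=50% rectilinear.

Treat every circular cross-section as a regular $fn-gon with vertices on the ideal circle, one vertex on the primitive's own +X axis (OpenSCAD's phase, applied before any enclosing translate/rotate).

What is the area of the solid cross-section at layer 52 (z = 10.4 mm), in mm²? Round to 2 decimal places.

At z = 10.4 mm: the r=3.5 cylinder gives a regular 24-gon of circumradius 3.5 (constant along its height) (area = (24/2)·3.500²·sin(360°/24) = 38.05 mm²); the cube at (7, -3) is absent (z outside [11, 16]); the cube at (6, -3.5) (footprint 27.5×8.5) is included at this height (area 233.75 mm²); Subtracting the remaining from the first: starting from the r=3.5 cylinder (38.05 mm²), the 27.5×8.5 cube at (6, -3.5) misses the remaining region (no effect) — area = 38.05 mm². Overall, the cross-section is a single solid region. Net area = 38.05 mm².

38.05 mm²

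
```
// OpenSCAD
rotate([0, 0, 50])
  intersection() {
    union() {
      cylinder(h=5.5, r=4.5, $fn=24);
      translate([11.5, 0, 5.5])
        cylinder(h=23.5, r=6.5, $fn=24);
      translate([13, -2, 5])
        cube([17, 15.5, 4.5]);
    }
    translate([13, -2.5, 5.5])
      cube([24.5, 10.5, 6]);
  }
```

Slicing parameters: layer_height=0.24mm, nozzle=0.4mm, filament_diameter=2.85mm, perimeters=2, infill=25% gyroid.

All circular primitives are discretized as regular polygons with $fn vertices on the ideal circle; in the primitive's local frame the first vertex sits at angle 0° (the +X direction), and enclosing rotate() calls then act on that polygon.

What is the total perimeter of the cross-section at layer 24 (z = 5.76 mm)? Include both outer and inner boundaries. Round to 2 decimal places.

At z = 5.76 mm: the cylinder is not intersected at this z (z outside [0, 5.5]); the cylinder at (11.5, 0): section is a regular 24-gon, circumradius r=6.5 (perimeter = 2·24·6.500·sin(180°/24) = 40.72 mm); the cube at (13, -2) (footprint 17×15.5) is included at this height (perimeter 65.00 mm); Taking the union: the regions partially overlap (shared area 32.93 mm²), so the edge portions inside another operand are dropped and the merged outline is re-measured after clipping — boundary = 82.07 mm; the cube at (13, -2.5) (footprint 24.5×10.5) is included at this height (perimeter 70.00 mm); After intersecting: the 24.5×10.5 cube at (13, -2.5) partially overlaps the result so far; clipping to the common part keeps 172.27 mm² — boundary = 54.83 mm; (rotated 50° about Z; rotation is an isometry so areas/perimeters/island counts are preserved). Overall, the cross-section is a single solid region. Total boundary length (outer) = 54.83 mm.

54.83 mm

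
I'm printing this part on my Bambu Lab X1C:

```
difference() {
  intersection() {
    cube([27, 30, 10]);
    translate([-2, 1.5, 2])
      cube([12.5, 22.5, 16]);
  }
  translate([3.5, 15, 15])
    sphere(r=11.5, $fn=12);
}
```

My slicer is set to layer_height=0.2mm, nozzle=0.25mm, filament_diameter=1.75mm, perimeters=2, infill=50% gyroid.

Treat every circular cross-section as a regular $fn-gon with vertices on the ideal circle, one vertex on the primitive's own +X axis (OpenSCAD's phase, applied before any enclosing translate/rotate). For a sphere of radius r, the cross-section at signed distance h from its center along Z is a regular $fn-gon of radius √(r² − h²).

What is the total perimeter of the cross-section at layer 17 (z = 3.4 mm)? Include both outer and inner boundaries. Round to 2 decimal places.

At z = 3.4 mm: the cube (footprint 27×30) is included at this height (perimeter 114.00 mm); the cube at (-2, 1.5) (footprint 12.5×22.5) is included at this height (perimeter 70.00 mm); Taking the intersection: the 12.5×22.5 cube at (-2, 1.5) partially overlaps the 27×30 cube; clipping to the common part keeps 236.25 mm² — boundary = 66.00 mm; the sphere at (3.5, 15) is not intersected at this z (|z−center|=11.600 > r=11.5); Subtracting the remaining from the first: none of the subtracted shapes is present at this height, so the result so far is unchanged — boundary = 66.00 mm. Overall, the cross-section is a single solid region. Total boundary length (outer) = 66.00 mm.

66.00 mm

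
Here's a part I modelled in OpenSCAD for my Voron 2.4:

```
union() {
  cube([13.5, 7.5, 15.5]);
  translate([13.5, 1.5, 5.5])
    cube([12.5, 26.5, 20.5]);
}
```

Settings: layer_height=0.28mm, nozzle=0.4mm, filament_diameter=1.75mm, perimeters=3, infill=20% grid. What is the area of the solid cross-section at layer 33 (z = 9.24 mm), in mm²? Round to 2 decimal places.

At z = 9.24 mm: the cube (footprint 13.5×7.5) is included at this height (area 101.25 mm²); the cube at (13.5, 1.5) is present — its section is the full 12.5×26.5 rectangle (area 331.25 mm²); Taking the union: the 2 present regions share edge segments without overlapping in area, so areas simply add but the touching pieces fuse into one outline (the shared edge portions become interior and drop out of the boundary) — area = 432.50 mm². Overall, the cross-section is a single solid region. Net area = 432.50 mm².

432.50 mm²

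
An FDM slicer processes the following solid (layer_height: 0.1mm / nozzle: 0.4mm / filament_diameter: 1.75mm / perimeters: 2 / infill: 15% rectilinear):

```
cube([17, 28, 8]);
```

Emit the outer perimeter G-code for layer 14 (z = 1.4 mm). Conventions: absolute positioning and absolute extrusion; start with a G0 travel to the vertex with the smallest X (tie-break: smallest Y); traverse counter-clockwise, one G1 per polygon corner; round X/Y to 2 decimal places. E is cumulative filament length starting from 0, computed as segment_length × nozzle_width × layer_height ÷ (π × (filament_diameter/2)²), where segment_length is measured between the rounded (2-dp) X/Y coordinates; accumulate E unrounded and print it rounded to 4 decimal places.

G0 X0.00 Y0.00 Z1.40
G1 X17.00 Y0.00 E0.2827
G1 X17.00 Y28.00 E0.7484
G1 X0.00 Y28.00 E1.0311
G1 X0.00 Y0.00 E1.4967

At z = 1.4 mm: the 17×28 cube contributes its full rectangle. The outline is a single polygon with 4 vertices. Extrusion per mm of travel: 0.4 × 0.1 / (π × 0.875²) = 0.016630. Accumulating E over each segment gives final E = 1.4967.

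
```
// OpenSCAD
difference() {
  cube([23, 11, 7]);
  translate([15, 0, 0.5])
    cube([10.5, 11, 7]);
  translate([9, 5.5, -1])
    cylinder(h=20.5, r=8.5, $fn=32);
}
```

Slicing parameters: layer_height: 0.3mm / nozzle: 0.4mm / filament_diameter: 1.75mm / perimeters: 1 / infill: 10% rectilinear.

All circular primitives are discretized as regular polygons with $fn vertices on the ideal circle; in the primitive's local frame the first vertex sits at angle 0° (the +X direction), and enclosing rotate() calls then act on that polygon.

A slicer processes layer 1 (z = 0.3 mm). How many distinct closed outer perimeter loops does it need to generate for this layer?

2

At z = 0.3 mm: the 23×11 cube contributes its full rectangle; the cube at (15, 0) is absent (z outside [0.5, 7.5]); the r=8.5 cylinder at (9, 5.5) contributes a regular 32-gon of circumradius 8.5; Taking the first minus the rest: starting from the 23×11 cube, the r=8.5 cylinder at (9, 5.5) partially overlaps it — only the 172.31 mm² overlap (of its 225.52 mm²) is removed, clipping the outline — 2 connected regions. The result has 2 disconnected regions.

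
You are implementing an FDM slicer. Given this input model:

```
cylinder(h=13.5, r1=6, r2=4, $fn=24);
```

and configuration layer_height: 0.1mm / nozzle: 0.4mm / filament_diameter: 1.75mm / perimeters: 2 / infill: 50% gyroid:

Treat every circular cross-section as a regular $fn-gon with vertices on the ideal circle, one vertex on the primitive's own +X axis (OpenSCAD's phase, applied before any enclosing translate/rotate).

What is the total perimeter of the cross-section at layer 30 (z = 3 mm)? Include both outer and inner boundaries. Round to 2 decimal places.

34.81 mm

At z = 3 mm: the cone (r1=6→r2=4) has section circumradius 5.556 here — a regular 24-gon (perimeter = 2·24·5.556·sin(180°/24) = 34.81 mm). Overall, the cross-section is a single solid region. Total boundary length (outer) = 34.81 mm.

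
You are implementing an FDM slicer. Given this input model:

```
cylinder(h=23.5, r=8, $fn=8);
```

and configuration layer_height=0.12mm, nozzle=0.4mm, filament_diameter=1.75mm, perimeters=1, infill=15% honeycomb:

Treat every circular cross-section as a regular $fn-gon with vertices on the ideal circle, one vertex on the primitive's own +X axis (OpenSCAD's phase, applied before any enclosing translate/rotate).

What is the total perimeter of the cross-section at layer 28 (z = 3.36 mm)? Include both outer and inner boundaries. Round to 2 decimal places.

48.98 mm

At z = 3.36 mm: the cylinder: section is a regular 8-gon, circumradius r=8 (perimeter = 2·8·8.000·sin(180°/8) = 48.98 mm). Overall, the cross-section is a single solid region. Total boundary length (outer) = 48.98 mm.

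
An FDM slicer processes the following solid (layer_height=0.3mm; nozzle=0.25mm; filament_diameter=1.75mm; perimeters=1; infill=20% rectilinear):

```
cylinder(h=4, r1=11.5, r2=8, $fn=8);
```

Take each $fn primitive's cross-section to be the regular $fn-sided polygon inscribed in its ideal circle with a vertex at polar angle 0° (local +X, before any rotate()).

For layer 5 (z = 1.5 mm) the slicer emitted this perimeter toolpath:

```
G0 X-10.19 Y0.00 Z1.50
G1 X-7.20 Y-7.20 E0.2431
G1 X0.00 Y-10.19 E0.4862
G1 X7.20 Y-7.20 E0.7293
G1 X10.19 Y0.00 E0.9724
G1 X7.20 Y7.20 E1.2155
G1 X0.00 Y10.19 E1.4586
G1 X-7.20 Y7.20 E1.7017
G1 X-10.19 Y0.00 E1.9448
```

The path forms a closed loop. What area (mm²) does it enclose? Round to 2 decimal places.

Apply the shoelace formula to the sequence of (X, Y) vertices; enclosed area = 293.47 mm².

293.47 mm²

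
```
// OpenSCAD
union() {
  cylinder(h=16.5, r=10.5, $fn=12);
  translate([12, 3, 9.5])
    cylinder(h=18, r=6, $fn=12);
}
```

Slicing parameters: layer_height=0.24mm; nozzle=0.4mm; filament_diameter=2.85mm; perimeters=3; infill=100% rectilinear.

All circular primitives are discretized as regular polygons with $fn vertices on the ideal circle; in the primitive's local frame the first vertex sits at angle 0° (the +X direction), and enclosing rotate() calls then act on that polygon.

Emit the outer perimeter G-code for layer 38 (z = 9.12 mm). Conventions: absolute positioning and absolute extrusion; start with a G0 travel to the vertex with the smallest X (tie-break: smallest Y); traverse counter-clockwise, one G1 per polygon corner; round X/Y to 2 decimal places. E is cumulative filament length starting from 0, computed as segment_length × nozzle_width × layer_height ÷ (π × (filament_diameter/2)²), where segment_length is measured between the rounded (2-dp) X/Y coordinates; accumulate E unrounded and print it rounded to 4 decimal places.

At z = 9.12 mm: the cylinder: section is a regular 12-gon, circumradius r=10.5; the cylinder at (12, 3) does not reach this height (z outside [9.5, 27.5]); Merging all regions: only the r=10.5 cylinder is present, so the union is just that shape — 1 connected region. The outline is a single polygon with 12 vertices. Extrusion per mm of travel: 0.4 × 0.24 / (π × 1.425²) = 0.015048. Accumulating E over each segment gives final E = 0.9813.

G0 X-10.50 Y0.00 Z9.12
G1 X-9.09 Y-5.25 E0.0818
G1 X-5.25 Y-9.09 E0.1635
G1 X0.00 Y-10.50 E0.2453
G1 X5.25 Y-9.09 E0.3271
G1 X9.09 Y-5.25 E0.4089
G1 X10.50 Y0.00 E0.4907
G1 X9.09 Y5.25 E0.5725
G1 X5.25 Y9.09 E0.6542
G1 X0.00 Y10.50 E0.7360
G1 X-5.25 Y9.09 E0.8178
G1 X-9.09 Y5.25 E0.8995
G1 X-10.50 Y0.00 E0.9813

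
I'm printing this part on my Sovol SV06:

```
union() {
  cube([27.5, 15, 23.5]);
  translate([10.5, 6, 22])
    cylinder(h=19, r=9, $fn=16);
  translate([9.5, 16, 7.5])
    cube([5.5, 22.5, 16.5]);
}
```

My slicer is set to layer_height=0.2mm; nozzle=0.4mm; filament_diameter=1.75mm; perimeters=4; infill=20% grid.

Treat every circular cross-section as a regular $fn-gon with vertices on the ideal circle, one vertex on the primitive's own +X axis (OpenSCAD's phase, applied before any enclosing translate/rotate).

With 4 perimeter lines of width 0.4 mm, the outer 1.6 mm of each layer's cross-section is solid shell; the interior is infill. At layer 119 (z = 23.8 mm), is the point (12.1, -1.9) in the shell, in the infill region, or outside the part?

shell

At z = 23.8 mm: the cube is absent (z outside [0, 23.5]); the r=9 cylinder at (10.5, 6) gives a regular 16-gon of circumradius 9 (constant along its height); the 5.5×22.5 cube at (9.5, 16) contributes its full rectangle; Merging all regions: the 2 present regions are separate (no shared area or edge), so areas and boundary lengths simply add and each stays a separate island — 2 connected regions. Overall, the cross-section has 2 separate islands. The nearest boundary edge runs (13.94, -2.31)→(10.50, -3.00); distance from the point to it = 0.77 mm. (Shell/infill is judged within the island containing the point — the largest one.) The point is inside the cross-section, 0.77 mm from the nearest boundary — within the 1.6 mm shell band (4 × 0.4).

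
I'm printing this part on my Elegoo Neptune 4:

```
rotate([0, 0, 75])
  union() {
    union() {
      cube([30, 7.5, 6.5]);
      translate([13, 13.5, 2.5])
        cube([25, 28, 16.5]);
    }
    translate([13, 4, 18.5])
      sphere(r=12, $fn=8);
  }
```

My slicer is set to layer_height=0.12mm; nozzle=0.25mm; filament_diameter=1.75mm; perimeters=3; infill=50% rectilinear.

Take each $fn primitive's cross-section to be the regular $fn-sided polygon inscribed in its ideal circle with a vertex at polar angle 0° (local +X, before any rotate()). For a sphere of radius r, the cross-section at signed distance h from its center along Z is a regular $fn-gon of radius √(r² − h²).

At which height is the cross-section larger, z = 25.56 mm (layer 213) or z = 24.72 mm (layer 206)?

layer 206 (z = 24.72 mm)

Layer 213 (z = 25.56): the cube is not intersected at this z (z outside [0, 6.5]); the cube at (13, 13.5) is absent (z outside [2.5, 19]); Combining (union): nothing is present at this height; the r=12 sphere at (13, 4) contributes a regular 8-gon of circumradius √(12²−7.06²) = 9.703 (area = (8/2)·9.703²·sin(360°/8) = 266.31 mm²); Combining (union): only the r=12 sphere at (13, 4) is present, so the union is just that shape — area = 266.31 mm²; (whole slice rotated 75° about Z — lengths, areas and connectivity unchanged). So its area = 266.31 mm². Layer 206 (z = 24.72): the cube does not reach this height (z outside [0, 6.5]); the cube at (13, 13.5) is not intersected at this z (z outside [2.5, 19]); Taking the union: nothing is present at this height; the r=12 sphere at (13, 4) contributes a regular 8-gon of circumradius √(12²−6.22²) = 10.262 (area = (8/2)·10.262²·sin(360°/8) = 297.87 mm²); Combining (union): only the r=12 sphere at (13, 4) is present, so the union is just that shape — area = 297.87 mm²; (whole slice rotated 75° about Z — lengths, areas and connectivity unchanged). So its area = 297.87 mm². Layer 206 is larger (297.87 vs 266.31 mm²).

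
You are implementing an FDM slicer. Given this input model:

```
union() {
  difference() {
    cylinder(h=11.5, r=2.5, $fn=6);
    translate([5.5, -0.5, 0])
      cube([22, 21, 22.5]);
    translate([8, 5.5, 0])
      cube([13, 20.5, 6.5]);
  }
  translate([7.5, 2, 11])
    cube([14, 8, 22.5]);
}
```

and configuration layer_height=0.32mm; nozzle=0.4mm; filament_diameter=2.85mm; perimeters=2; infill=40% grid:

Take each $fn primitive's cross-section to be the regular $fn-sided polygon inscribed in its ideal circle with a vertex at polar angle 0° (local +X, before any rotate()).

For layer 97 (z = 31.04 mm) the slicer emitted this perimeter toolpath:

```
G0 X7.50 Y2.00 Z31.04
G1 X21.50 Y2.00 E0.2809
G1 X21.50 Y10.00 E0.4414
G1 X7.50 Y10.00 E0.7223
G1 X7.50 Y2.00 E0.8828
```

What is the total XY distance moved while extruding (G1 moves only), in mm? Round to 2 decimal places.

Sum the Euclidean lengths of each G1 segment: total = 44.00 mm.

44.00 mm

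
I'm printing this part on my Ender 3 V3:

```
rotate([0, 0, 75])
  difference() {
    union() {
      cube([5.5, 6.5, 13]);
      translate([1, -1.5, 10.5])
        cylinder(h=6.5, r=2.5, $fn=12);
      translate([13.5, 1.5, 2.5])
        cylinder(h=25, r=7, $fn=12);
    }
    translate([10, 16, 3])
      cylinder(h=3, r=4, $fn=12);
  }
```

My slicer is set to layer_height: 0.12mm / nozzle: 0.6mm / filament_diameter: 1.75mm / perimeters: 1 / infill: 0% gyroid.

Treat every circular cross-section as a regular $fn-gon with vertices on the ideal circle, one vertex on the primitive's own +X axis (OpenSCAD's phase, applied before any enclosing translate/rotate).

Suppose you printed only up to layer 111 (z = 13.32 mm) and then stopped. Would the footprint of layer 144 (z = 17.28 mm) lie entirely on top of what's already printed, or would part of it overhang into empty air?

Compare the two slices. At z = 13.32: the cube does not reach this height (z outside [0, 13]); the cylinder at (1, -1.5): section is a regular 12-gon, circumradius r=2.5 (area = (12/2)·2.500²·sin(360°/12) = 18.75 mm²); the r=7 cylinder at (13.5, 1.5) contributes a regular 12-gon of circumradius 7 (area = (12/2)·7.000²·sin(360°/12) = 147.00 mm²); Combining (union): the 2 present regions are separate (no shared area or edge), so areas and boundary lengths simply add and each stays a separate island — area = 165.75 mm²; the cylinder at (10, 16) is not intersected at this z (z outside [3, 6]); After the difference (first − rest): none of the subtracted shapes is present at this height, so the result so far is unchanged — area = 165.75 mm²; (whole slice rotated 75° about Z — lengths, areas and connectivity unchanged). At z = 17.28: the cube does not reach this height (z outside [0, 13]); the cylinder at (1, -1.5) is absent (z outside [10.5, 17]); the r=7 cylinder at (13.5, 1.5) contributes a regular 12-gon of circumradius 7 (area = (12/2)·7.000²·sin(360°/12) = 147.00 mm²); Combining (union): only the r=7 cylinder at (13.5, 1.5) is present, so the union is just that shape — area = 147.00 mm²; the cylinder at (10, 16) is not intersected at this z (z outside [3, 6]); After the difference (first − rest): none of the subtracted shapes is present at this height, so the result so far is unchanged — area = 147.00 mm²; (whole slice rotated 75° about Z — lengths, areas and connectivity unchanged). Checking containment: the cross-section at z = 17.28 is a subset of the cross-section at z = 13.32.

entirely on top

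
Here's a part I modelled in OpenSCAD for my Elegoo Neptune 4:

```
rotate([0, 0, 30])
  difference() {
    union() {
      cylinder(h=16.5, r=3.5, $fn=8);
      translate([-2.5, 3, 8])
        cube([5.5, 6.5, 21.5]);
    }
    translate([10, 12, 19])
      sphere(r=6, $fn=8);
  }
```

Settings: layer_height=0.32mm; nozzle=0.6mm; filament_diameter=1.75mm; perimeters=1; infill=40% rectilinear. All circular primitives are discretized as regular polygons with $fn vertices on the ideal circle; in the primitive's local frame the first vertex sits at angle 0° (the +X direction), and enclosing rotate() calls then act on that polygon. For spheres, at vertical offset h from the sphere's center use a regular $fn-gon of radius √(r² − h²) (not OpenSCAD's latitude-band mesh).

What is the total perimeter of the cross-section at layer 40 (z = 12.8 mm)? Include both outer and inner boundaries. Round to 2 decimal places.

40.40 mm

At z = 12.8 mm: the cylinder: section is a regular 8-gon, circumradius r=3.5 (perimeter = 2·8·3.500·sin(180°/8) = 21.43 mm); the 5.5×6.5 cube at (-2.5, 3) contributes its full rectangle (perimeter 24.00 mm); Merging all regions: the regions partially overlap (shared area 0.60 mm²), so the edge portions inside another operand are dropped and the merged outline is re-measured after clipping — boundary = 40.40 mm; the sphere at (10, 12) is not intersected at this z (|z−center|=6.200 > r=6); Subtracting the remaining from the first: none of the subtracted shapes is present at this height, so the result so far is unchanged — boundary = 40.40 mm; (rotated 30° about Z; rotation is an isometry so areas/perimeters/island counts are preserved). Overall, the cross-section is a single solid region. Total boundary length (outer) = 40.40 mm.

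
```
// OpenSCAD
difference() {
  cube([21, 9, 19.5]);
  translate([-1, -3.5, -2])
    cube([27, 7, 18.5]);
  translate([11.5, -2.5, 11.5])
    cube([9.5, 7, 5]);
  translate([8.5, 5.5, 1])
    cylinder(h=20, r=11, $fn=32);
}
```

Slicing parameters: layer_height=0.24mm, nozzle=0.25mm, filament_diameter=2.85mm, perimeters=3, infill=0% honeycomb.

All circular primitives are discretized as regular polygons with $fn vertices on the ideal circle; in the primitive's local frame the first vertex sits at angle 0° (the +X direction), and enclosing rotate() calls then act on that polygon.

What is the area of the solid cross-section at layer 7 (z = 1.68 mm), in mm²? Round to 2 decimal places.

At z = 1.68 mm: the 21×9 cube contributes its full rectangle (area 189.00 mm²); the 27×7 cube at (-1, -3.5) contributes its full rectangle (area 189.00 mm²); the cube at (11.5, -2.5) is not intersected at this z (z outside [11.5, 16.5]); the r=11 cylinder at (8.5, 5.5) contributes a regular 32-gon of circumradius 11 (area = (32/2)·11.000²·sin(360°/32) = 377.69 mm²); After the difference (first − rest): starting from the 21×9 cube (189.00 mm²), the 27×7 cube at (-1, -3.5) partially overlaps it — only the 73.50 mm² overlap (of its 189.00 mm²) is removed, clipping the outline; the r=11 cylinder at (8.5, 5.5) partially overlaps it — only the 106.26 mm² overlap (of its 377.69 mm²) is removed, clipping the outline — area = 9.24 mm². Overall, the cross-section is a single solid region. Net area = 9.24 mm².

9.24 mm²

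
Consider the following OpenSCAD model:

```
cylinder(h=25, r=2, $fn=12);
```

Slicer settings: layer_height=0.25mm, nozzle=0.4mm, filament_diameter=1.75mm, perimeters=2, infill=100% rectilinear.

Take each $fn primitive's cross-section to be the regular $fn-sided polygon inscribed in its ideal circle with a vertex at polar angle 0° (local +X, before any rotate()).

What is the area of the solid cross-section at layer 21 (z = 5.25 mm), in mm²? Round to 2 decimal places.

12.00 mm²

At z = 5.25 mm: the cylinder: section is a regular 12-gon, circumradius r=2 (area = (12/2)·2.000²·sin(360°/12) = 12.00 mm²). Overall, the cross-section is a single solid region. Net area = 12.00 mm².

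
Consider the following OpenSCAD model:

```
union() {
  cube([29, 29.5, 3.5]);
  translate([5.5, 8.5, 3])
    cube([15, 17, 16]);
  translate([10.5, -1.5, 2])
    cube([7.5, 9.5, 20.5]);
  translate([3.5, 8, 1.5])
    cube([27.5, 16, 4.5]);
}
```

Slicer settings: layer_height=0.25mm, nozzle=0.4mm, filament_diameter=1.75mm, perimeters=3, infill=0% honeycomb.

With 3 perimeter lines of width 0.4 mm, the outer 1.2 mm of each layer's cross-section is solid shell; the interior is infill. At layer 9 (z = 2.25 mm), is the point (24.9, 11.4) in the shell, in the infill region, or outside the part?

At z = 2.25 mm: the cube (footprint 29×29.5) is included at this height; the cube at (5.5, 8.5) is absent (z outside [3, 19]); the cube at (10.5, -1.5) is present — its section is the full 7.5×9.5 rectangle; the cube at (3.5, 8) (footprint 27.5×16) is included at this height; Taking the union: the regions partially overlap (shared area 468.00 mm²), so overlapping operands fuse into one piece — 1 connected region. Overall, the cross-section is a single solid region. The nearest boundary edge runs (31.00, 8.00)→(29.00, 8.00); distance from the point to it = 5.33 mm. The point is inside the cross-section and 5.33 mm from the nearest boundary — more than the 1.2 mm shell width (3 × 0.4), so it's in the infill interior.

infill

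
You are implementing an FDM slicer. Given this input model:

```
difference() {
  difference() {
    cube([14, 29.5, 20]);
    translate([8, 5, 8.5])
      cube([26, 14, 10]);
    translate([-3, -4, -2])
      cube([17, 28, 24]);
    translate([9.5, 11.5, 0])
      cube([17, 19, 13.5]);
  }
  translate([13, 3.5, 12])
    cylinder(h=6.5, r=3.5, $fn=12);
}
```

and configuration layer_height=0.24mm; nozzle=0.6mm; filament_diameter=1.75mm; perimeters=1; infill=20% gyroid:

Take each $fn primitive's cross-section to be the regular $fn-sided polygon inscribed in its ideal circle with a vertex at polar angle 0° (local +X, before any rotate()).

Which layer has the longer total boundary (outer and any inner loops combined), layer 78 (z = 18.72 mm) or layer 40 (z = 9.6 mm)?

Layer 78 (z = 18.72): the cube is present — its section is the full 14×29.5 rectangle (perimeter 87.00 mm); the cube at (8, 5) is not intersected at this z (z outside [8.5, 18.5]); the cube at (-3, -4) (footprint 17×28) is included at this height (perimeter 90.00 mm); the cube at (9.5, 11.5) is not intersected at this z (z outside [0, 13.5]); Taking the first minus the rest: starting from the 14×29.5 cube, the 17×28 cube at (-3, -4) partially overlaps it — only the 336.00 mm² overlap (of its 476.00 mm²) is removed, clipping the outline — boundary = 39.00 mm; the cylinder at (13, 3.5) does not reach this height (z outside [12, 18.5]); Taking the first minus the rest: none of the subtracted shapes is present at this height, so the result so far is unchanged — boundary = 39.00 mm. So its perimeter = 39.00 mm. Layer 40 (z = 9.6): the 14×29.5 cube contributes its full rectangle (perimeter 87.00 mm); the 26×14 cube at (8, 5) contributes its full rectangle (perimeter 80.00 mm); the cube at (-3, -4) (footprint 17×28) is included at this height (perimeter 90.00 mm); the cube at (9.5, 11.5) (footprint 17×19) is included at this height (perimeter 72.00 mm); After the difference (first − rest): starting from the 14×29.5 cube, the 26×14 cube at (8, 5) partially overlaps it — only the 84.00 mm² overlap (of its 364.00 mm²) is removed, clipping the outline; the 17×28 cube at (-3, -4) partially overlaps it — only the 252.00 mm² overlap (of its 476.00 mm²) is removed, clipping the outline; the 17×19 cube at (9.5, 11.5) partially overlaps it — only the 24.75 mm² overlap (of its 323.00 mm²) is removed, clipping the outline — boundary = 30.00 mm; the cylinder at (13, 3.5) does not reach this height (z outside [12, 18.5]); After the difference (first − rest): none of the subtracted shapes is present at this height, so the result so far is unchanged — boundary = 30.00 mm. So its perimeter = 30.00 mm. Layer 78 is larger (39.00 vs 30.00 mm).

layer 78 (z = 18.72 mm)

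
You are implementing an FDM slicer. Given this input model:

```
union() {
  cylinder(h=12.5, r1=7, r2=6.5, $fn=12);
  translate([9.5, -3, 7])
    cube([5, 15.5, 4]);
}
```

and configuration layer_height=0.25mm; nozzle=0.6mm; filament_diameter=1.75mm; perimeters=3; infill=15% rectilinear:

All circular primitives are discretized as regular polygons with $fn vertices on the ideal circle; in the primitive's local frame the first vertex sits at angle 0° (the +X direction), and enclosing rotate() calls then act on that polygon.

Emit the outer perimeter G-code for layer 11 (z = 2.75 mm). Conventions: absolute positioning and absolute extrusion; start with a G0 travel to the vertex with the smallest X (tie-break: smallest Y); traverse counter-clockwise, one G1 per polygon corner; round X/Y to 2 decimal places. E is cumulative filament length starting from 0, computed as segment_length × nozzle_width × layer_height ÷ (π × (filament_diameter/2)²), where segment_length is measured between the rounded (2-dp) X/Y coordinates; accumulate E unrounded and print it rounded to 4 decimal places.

G0 X-6.89 Y0.00 Z2.75
G1 X-5.97 Y-3.44 E0.2221
G1 X-3.45 Y-5.97 E0.4448
G1 X0.00 Y-6.89 E0.6674
G1 X3.45 Y-5.97 E0.8901
G1 X5.97 Y-3.45 E1.1123
G1 X6.89 Y0.00 E1.3350
G1 X5.97 Y3.44 E1.5571
G1 X3.45 Y5.97 E1.7798
G1 X0.00 Y6.89 E2.0024
G1 X-3.44 Y5.97 E2.2245
G1 X-5.97 Y3.44 E2.4476
G1 X-6.89 Y0.00 E2.6697

At z = 2.75 mm: the cone contributes a regular 12-gon of circumradius 6.890 (interpolated between r1=7 and r2=6.5 at t=0.220); the cube at (9.5, -3) is absent (z outside [7, 11]); Taking the union: only the cone is present, so the union is just that shape — 1 connected region. The outline is a single polygon with 12 vertices. Extrusion per mm of travel: 0.6 × 0.25 / (π × 0.875²) = 0.062363. Accumulating E over each segment gives final E = 2.6697.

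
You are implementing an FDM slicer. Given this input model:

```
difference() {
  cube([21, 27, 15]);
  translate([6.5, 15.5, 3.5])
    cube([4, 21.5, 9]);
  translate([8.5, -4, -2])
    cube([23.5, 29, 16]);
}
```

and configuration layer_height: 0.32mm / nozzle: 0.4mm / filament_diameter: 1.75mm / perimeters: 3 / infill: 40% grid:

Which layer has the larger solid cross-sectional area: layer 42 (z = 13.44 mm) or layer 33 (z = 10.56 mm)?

Layer 42 (z = 13.44): the cube is present — its section is the full 21×27 rectangle (area 567.00 mm²); the cube at (6.5, 15.5) is not intersected at this z (z outside [3.5, 12.5]); the cube at (8.5, -4) (footprint 23.5×29) is included at this height (area 681.50 mm²); After the difference (first − rest): starting from the 21×27 cube (567.00 mm²), the 23.5×29 cube at (8.5, -4) partially overlaps it — only the 312.50 mm² overlap (of its 681.50 mm²) is removed, clipping the outline — area = 254.50 mm². So its area = 254.50 mm². Layer 33 (z = 10.56): the cube (footprint 21×27) is included at this height (area 567.00 mm²); the cube at (6.5, 15.5) is present — its section is the full 4×21.5 rectangle (area 86.00 mm²); the cube at (8.5, -4) (footprint 23.5×29) is included at this height (area 681.50 mm²); Taking the first minus the rest: starting from the 21×27 cube (567.00 mm²), the 4×21.5 cube at (6.5, 15.5) partially overlaps it — only the 46.00 mm² overlap (of its 86.00 mm²) is removed, clipping the outline; the 23.5×29 cube at (8.5, -4) partially overlaps it — only the 293.50 mm² overlap (of its 681.50 mm²) is removed, clipping the outline — area = 227.50 mm². So its area = 227.50 mm². Layer 42 is larger (254.50 vs 227.50 mm²).

layer 42 (z = 13.44 mm)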